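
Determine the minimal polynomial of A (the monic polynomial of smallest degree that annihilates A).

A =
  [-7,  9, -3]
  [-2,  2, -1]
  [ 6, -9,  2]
x^2 + 2*x + 1

The characteristic polynomial is χ_A(x) = (x + 1)^3, so the eigenvalues are known. The minimal polynomial is
  m_A(x) = Π_λ (x − λ)^{k_λ}
where k_λ is the size of the *largest* Jordan block for λ (equivalently, the smallest k with (A − λI)^k v = 0 for every generalised eigenvector v of λ).

  λ = -1: largest Jordan block has size 2, contributing (x + 1)^2

So m_A(x) = (x + 1)^2 = x^2 + 2*x + 1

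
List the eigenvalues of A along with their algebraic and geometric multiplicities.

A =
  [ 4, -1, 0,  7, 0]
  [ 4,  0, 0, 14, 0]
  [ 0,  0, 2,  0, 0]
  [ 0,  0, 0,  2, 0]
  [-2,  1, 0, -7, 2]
λ = 2: alg = 5, geom = 4

Step 1 — factor the characteristic polynomial to read off the algebraic multiplicities:
  χ_A(x) = (x - 2)^5

Step 2 — compute geometric multiplicities via the rank-nullity identity g(λ) = n − rank(A − λI):
  rank(A − (2)·I) = 1, so dim ker(A − (2)·I) = n − 1 = 4

Summary:
  λ = 2: algebraic multiplicity = 5, geometric multiplicity = 4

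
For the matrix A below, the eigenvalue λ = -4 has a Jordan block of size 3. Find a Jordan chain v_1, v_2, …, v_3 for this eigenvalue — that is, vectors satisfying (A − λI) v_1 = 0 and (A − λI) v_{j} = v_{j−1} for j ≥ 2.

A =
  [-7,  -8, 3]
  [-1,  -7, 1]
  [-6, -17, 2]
A Jordan chain for λ = -4 of length 3:
v_1 = (-1, 0, -1)ᵀ
v_2 = (-3, -1, -6)ᵀ
v_3 = (1, 0, 0)ᵀ

Let N = A − (-4)·I. We want v_3 with N^3 v_3 = 0 but N^2 v_3 ≠ 0; then v_{j-1} := N · v_j for j = 3, …, 2.

Pick v_3 = (1, 0, 0)ᵀ.
Then v_2 = N · v_3 = (-3, -1, -6)ᵀ.
Then v_1 = N · v_2 = (-1, 0, -1)ᵀ.

Sanity check: (A − (-4)·I) v_1 = (0, 0, 0)ᵀ = 0. ✓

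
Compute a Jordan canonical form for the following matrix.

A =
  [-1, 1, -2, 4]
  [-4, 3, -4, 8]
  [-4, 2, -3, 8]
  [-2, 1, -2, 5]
J_2(1) ⊕ J_1(1) ⊕ J_1(1)

The characteristic polynomial is
  det(x·I − A) = x^4 - 4*x^3 + 6*x^2 - 4*x + 1 = (x - 1)^4

Eigenvalues and multiplicities (the geometric multiplicity of λ is n − rank(A − λI), which equals the number of Jordan blocks for λ):
  λ = 1: algebraic multiplicity = 4, geometric multiplicity = 3

Determining the block sizes for each eigenvalue:
  λ = 1: 3 blocks summing to 4 forces exactly one block of size 2 and the rest size 1 → block sizes [2, 1, 1]

Assembling the blocks gives a Jordan form
J =
  [1, 1, 0, 0]
  [0, 1, 0, 0]
  [0, 0, 1, 0]
  [0, 0, 0, 1]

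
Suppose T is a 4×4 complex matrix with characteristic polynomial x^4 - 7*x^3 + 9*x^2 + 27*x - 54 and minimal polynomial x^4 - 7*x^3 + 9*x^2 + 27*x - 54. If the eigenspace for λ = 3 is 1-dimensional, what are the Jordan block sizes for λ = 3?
Block sizes for λ = 3: [3]

Step 1 — from the characteristic polynomial, algebraic multiplicity of λ = 3 is 3. From dim ker(T − (3)·I) = 1, there are exactly 1 Jordan blocks for λ = 3.
Step 2 — from the minimal polynomial, the factor (x − 3)^3 tells us the largest block for λ = 3 has size 3.
Step 3 — with total size 3, 1 blocks, and largest block 3, the block sizes (in nonincreasing order) are [3].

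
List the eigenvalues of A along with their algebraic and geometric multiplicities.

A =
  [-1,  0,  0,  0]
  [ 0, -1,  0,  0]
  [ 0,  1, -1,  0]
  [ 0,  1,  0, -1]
λ = -1: alg = 4, geom = 3

Step 1 — factor the characteristic polynomial to read off the algebraic multiplicities:
  χ_A(x) = (x + 1)^4

Step 2 — compute geometric multiplicities via the rank-nullity identity g(λ) = n − rank(A − λI):
  rank(A − (-1)·I) = 1, so dim ker(A − (-1)·I) = n − 1 = 3

Summary:
  λ = -1: algebraic multiplicity = 4, geometric multiplicity = 3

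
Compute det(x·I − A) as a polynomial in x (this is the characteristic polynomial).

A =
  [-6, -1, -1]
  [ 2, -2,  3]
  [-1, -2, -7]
x^3 + 15*x^2 + 75*x + 125

Expanding det(x·I − A) (e.g. by cofactor expansion or by noting that A is similar to its Jordan form J, which has the same characteristic polynomial as A) gives
  χ_A(x) = x^3 + 15*x^2 + 75*x + 125
which factors as (x + 5)^3. The eigenvalues (with algebraic multiplicities) are λ = -5 with multiplicity 3.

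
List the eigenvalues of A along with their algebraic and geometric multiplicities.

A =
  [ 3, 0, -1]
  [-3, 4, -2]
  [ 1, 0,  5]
λ = 4: alg = 3, geom = 1

Step 1 — factor the characteristic polynomial to read off the algebraic multiplicities:
  χ_A(x) = (x - 4)^3

Step 2 — compute geometric multiplicities via the rank-nullity identity g(λ) = n − rank(A − λI):
  rank(A − (4)·I) = 2, so dim ker(A − (4)·I) = n − 2 = 1

Summary:
  λ = 4: algebraic multiplicity = 3, geometric multiplicity = 1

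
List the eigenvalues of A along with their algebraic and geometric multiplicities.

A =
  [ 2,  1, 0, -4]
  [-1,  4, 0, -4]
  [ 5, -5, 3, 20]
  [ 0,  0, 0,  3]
λ = 3: alg = 4, geom = 3

Step 1 — factor the characteristic polynomial to read off the algebraic multiplicities:
  χ_A(x) = (x - 3)^4

Step 2 — compute geometric multiplicities via the rank-nullity identity g(λ) = n − rank(A − λI):
  rank(A − (3)·I) = 1, so dim ker(A − (3)·I) = n − 1 = 3

Summary:
  λ = 3: algebraic multiplicity = 4, geometric multiplicity = 3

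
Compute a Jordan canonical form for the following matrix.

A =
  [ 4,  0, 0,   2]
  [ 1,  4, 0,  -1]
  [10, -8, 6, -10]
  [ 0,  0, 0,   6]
J_2(4) ⊕ J_1(6) ⊕ J_1(6)

The characteristic polynomial is
  det(x·I − A) = x^4 - 20*x^3 + 148*x^2 - 480*x + 576 = (x - 6)^2*(x - 4)^2

Eigenvalues and multiplicities (the geometric multiplicity of λ is n − rank(A − λI), which equals the number of Jordan blocks for λ):
  λ = 4: algebraic multiplicity = 2, geometric multiplicity = 1
  λ = 6: algebraic multiplicity = 2, geometric multiplicity = 2

Determining the block sizes for each eigenvalue:
  λ = 4: one block (gm = 1), so the single block has size am = 2 → block sizes [2]
  λ = 6: gm = am = 2, so every block has size 1 → block sizes [1, 1]

Assembling the blocks gives a Jordan form
J =
  [4, 1, 0, 0]
  [0, 4, 0, 0]
  [0, 0, 6, 0]
  [0, 0, 0, 6]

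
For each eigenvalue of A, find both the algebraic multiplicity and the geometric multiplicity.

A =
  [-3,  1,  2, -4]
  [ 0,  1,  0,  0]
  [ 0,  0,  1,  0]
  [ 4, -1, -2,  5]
λ = 1: alg = 4, geom = 3

Step 1 — factor the characteristic polynomial to read off the algebraic multiplicities:
  χ_A(x) = (x - 1)^4

Step 2 — compute geometric multiplicities via the rank-nullity identity g(λ) = n − rank(A − λI):
  rank(A − (1)·I) = 1, so dim ker(A − (1)·I) = n − 1 = 3

Summary:
  λ = 1: algebraic multiplicity = 4, geometric multiplicity = 3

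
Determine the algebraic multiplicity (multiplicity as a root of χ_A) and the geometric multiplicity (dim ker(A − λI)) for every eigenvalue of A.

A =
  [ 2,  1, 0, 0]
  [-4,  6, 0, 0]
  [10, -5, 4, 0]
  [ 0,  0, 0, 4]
λ = 4: alg = 4, geom = 3

Step 1 — factor the characteristic polynomial to read off the algebraic multiplicities:
  χ_A(x) = (x - 4)^4

Step 2 — compute geometric multiplicities via the rank-nullity identity g(λ) = n − rank(A − λI):
  rank(A − (4)·I) = 1, so dim ker(A − (4)·I) = n − 1 = 3

Summary:
  λ = 4: algebraic multiplicity = 4, geometric multiplicity = 3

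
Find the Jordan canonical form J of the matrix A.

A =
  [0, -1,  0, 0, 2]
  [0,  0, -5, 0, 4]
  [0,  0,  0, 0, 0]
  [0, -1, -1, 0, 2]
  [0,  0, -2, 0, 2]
J_3(0) ⊕ J_1(0) ⊕ J_1(2)

The characteristic polynomial is
  det(x·I − A) = x^5 - 2*x^4 = x^4*(x - 2)

Eigenvalues and multiplicities (the geometric multiplicity of λ is n − rank(A − λI), which equals the number of Jordan blocks for λ):
  λ = 0: algebraic multiplicity = 4, geometric multiplicity = 2
  λ = 2: algebraic multiplicity = 1, geometric multiplicity = 1

Determining the block sizes for each eigenvalue:
  λ = 0: with am = 4 and gm = 2, the partition is not yet determined (e.g. several partitions of 4 into 2 parts exist). Let N = A − (0)·I. Computing rank(N^1) = 3, rank(N^2) = 2, rank(N^3) = 1; the number of blocks of size ≥ j is rank(N^{j−1}) − rank(N^j), giving [2, 1, 1]. So we have 1 block(s) of size 3, 1 block(s) of size 1 → block sizes [3, 1]
  λ = 2: one block (gm = 1), so the single block has size am = 1 → block sizes [1]

Assembling the blocks gives a Jordan form
J =
  [0, 1, 0, 0, 0]
  [0, 0, 1, 0, 0]
  [0, 0, 0, 0, 0]
  [0, 0, 0, 0, 0]
  [0, 0, 0, 0, 2]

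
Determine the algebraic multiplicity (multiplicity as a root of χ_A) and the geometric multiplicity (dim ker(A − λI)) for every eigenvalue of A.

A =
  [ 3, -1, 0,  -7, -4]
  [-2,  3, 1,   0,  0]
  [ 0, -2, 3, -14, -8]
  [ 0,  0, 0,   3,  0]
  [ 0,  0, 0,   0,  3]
λ = 3: alg = 5, geom = 3

Step 1 — factor the characteristic polynomial to read off the algebraic multiplicities:
  χ_A(x) = (x - 3)^5

Step 2 — compute geometric multiplicities via the rank-nullity identity g(λ) = n − rank(A − λI):
  rank(A − (3)·I) = 2, so dim ker(A − (3)·I) = n − 2 = 3

Summary:
  λ = 3: algebraic multiplicity = 5, geometric multiplicity = 3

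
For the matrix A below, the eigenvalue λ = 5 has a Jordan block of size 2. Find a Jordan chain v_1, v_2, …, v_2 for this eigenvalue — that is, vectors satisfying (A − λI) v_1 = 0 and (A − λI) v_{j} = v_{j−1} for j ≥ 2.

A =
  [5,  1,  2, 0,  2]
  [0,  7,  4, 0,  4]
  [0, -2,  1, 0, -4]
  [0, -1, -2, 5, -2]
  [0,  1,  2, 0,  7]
A Jordan chain for λ = 5 of length 2:
v_1 = (1, 2, -2, -1, 1)ᵀ
v_2 = (0, 1, 0, 0, 0)ᵀ

Let N = A − (5)·I. We want v_2 with N^2 v_2 = 0 but N^1 v_2 ≠ 0; then v_{j-1} := N · v_j for j = 2, …, 2.

Pick v_2 = (0, 1, 0, 0, 0)ᵀ.
Then v_1 = N · v_2 = (1, 2, -2, -1, 1)ᵀ.

Sanity check: (A − (5)·I) v_1 = (0, 0, 0, 0, 0)ᵀ = 0. ✓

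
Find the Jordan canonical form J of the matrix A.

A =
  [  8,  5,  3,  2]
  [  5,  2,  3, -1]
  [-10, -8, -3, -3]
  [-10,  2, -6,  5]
J_2(3) ⊕ J_2(3)

The characteristic polynomial is
  det(x·I − A) = x^4 - 12*x^3 + 54*x^2 - 108*x + 81 = (x - 3)^4

Eigenvalues and multiplicities (the geometric multiplicity of λ is n − rank(A − λI), which equals the number of Jordan blocks for λ):
  λ = 3: algebraic multiplicity = 4, geometric multiplicity = 2

Determining the block sizes for each eigenvalue:
  λ = 3: with am = 4 and gm = 2, the partition is not yet determined (e.g. several partitions of 4 into 2 parts exist). Let N = A − (3)·I. Computing rank(N^1) = 2, rank(N^2) = 0; the number of blocks of size ≥ j is rank(N^{j−1}) − rank(N^j), giving [2, 2]. So we have 2 block(s) of size 2 → block sizes [2, 2]

Assembling the blocks gives a Jordan form
J =
  [3, 1, 0, 0]
  [0, 3, 0, 0]
  [0, 0, 3, 1]
  [0, 0, 0, 3]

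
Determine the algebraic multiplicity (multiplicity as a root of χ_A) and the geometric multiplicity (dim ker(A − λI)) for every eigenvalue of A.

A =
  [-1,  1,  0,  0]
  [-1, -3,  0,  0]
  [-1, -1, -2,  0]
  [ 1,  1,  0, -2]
λ = -2: alg = 4, geom = 3

Step 1 — factor the characteristic polynomial to read off the algebraic multiplicities:
  χ_A(x) = (x + 2)^4

Step 2 — compute geometric multiplicities via the rank-nullity identity g(λ) = n − rank(A − λI):
  rank(A − (-2)·I) = 1, so dim ker(A − (-2)·I) = n − 1 = 3

Summary:
  λ = -2: algebraic multiplicity = 4, geometric multiplicity = 3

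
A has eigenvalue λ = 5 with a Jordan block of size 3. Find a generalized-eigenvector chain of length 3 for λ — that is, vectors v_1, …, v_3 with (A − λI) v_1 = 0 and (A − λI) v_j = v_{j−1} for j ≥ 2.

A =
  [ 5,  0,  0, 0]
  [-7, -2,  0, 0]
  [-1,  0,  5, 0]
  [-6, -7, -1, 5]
A Jordan chain for λ = 5 of length 3:
v_1 = (0, 0, 0, 1)ᵀ
v_2 = (0, 0, -1, 1)ᵀ
v_3 = (1, -1, 0, 0)ᵀ

Let N = A − (5)·I. We want v_3 with N^3 v_3 = 0 but N^2 v_3 ≠ 0; then v_{j-1} := N · v_j for j = 3, …, 2.

Pick v_3 = (1, -1, 0, 0)ᵀ.
Then v_2 = N · v_3 = (0, 0, -1, 1)ᵀ.
Then v_1 = N · v_2 = (0, 0, 0, 1)ᵀ.

Sanity check: (A − (5)·I) v_1 = (0, 0, 0, 0)ᵀ = 0. ✓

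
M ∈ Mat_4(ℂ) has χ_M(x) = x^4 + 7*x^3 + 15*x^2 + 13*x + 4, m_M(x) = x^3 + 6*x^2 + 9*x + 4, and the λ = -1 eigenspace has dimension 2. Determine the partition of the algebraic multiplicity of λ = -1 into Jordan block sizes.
Block sizes for λ = -1: [2, 1]

Step 1 — from the characteristic polynomial, algebraic multiplicity of λ = -1 is 3. From dim ker(M − (-1)·I) = 2, there are exactly 2 Jordan blocks for λ = -1.
Step 2 — from the minimal polynomial, the factor (x + 1)^2 tells us the largest block for λ = -1 has size 2.
Step 3 — with total size 3, 2 blocks, and largest block 2, the block sizes (in nonincreasing order) are [2, 1].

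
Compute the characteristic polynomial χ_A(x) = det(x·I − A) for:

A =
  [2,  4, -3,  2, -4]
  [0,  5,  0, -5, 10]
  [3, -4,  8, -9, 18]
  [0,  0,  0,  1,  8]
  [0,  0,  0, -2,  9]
x^5 - 25*x^4 + 250*x^3 - 1250*x^2 + 3125*x - 3125

Expanding det(x·I − A) (e.g. by cofactor expansion or by noting that A is similar to its Jordan form J, which has the same characteristic polynomial as A) gives
  χ_A(x) = x^5 - 25*x^4 + 250*x^3 - 1250*x^2 + 3125*x - 3125
which factors as (x - 5)^5. The eigenvalues (with algebraic multiplicities) are λ = 5 with multiplicity 5.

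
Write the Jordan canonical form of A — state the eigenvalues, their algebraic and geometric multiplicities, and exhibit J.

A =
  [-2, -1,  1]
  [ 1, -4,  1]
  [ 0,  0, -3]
J_2(-3) ⊕ J_1(-3)

The characteristic polynomial is
  det(x·I − A) = x^3 + 9*x^2 + 27*x + 27 = (x + 3)^3

Eigenvalues and multiplicities (the geometric multiplicity of λ is n − rank(A − λI), which equals the number of Jordan blocks for λ):
  λ = -3: algebraic multiplicity = 3, geometric multiplicity = 2

Determining the block sizes for each eigenvalue:
  λ = -3: 2 blocks summing to 3 forces exactly one block of size 2 and the rest size 1 → block sizes [2, 1]

Assembling the blocks gives a Jordan form
J =
  [-3,  1,  0]
  [ 0, -3,  0]
  [ 0,  0, -3]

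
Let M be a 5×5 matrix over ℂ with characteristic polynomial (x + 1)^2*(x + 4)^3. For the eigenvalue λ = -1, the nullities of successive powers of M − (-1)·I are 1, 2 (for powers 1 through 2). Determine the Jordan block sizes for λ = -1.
Block sizes for λ = -1: [2]

From the dimensions of kernels of powers, the number of Jordan blocks of size at least j is d_j − d_{j−1} where d_j = dim ker(N^j) (with d_0 = 0). Computing the differences gives [1, 1].
The number of blocks of size exactly k is (#blocks of size ≥ k) − (#blocks of size ≥ k + 1), so the partition is: 1 block(s) of size 2.
In nonincreasing order the block sizes are [2].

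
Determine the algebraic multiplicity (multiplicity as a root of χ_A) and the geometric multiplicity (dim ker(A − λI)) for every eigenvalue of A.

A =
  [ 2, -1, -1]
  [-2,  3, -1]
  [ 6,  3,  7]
λ = 4: alg = 3, geom = 2

Step 1 — factor the characteristic polynomial to read off the algebraic multiplicities:
  χ_A(x) = (x - 4)^3

Step 2 — compute geometric multiplicities via the rank-nullity identity g(λ) = n − rank(A − λI):
  rank(A − (4)·I) = 1, so dim ker(A − (4)·I) = n − 1 = 2

Summary:
  λ = 4: algebraic multiplicity = 3, geometric multiplicity = 2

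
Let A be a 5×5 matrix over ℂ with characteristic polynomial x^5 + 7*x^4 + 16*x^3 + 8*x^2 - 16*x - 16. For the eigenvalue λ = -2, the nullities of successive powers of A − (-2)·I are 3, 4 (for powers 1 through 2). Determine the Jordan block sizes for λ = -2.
Block sizes for λ = -2: [2, 1, 1]

From the dimensions of kernels of powers, the number of Jordan blocks of size at least j is d_j − d_{j−1} where d_j = dim ker(N^j) (with d_0 = 0). Computing the differences gives [3, 1].
The number of blocks of size exactly k is (#blocks of size ≥ k) − (#blocks of size ≥ k + 1), so the partition is: 2 block(s) of size 1, 1 block(s) of size 2.
In nonincreasing order the block sizes are [2, 1, 1].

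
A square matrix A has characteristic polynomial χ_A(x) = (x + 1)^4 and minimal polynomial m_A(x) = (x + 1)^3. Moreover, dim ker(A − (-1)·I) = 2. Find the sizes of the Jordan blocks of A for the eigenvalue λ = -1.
Block sizes for λ = -1: [3, 1]

Step 1 — from the characteristic polynomial, algebraic multiplicity of λ = -1 is 4. From dim ker(A − (-1)·I) = 2, there are exactly 2 Jordan blocks for λ = -1.
Step 2 — from the minimal polynomial, the factor (x + 1)^3 tells us the largest block for λ = -1 has size 3.
Step 3 — with total size 4, 2 blocks, and largest block 3, the block sizes (in nonincreasing order) are [3, 1].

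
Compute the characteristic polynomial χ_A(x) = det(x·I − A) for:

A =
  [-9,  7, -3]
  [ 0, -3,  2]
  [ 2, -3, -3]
x^3 + 15*x^2 + 75*x + 125

Expanding det(x·I − A) (e.g. by cofactor expansion or by noting that A is similar to its Jordan form J, which has the same characteristic polynomial as A) gives
  χ_A(x) = x^3 + 15*x^2 + 75*x + 125
which factors as (x + 5)^3. The eigenvalues (with algebraic multiplicities) are λ = -5 with multiplicity 3.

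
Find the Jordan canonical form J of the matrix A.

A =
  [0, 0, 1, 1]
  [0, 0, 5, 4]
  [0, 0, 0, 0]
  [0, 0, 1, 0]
J_3(0) ⊕ J_1(0)

The characteristic polynomial is
  det(x·I − A) = x^4

Eigenvalues and multiplicities (the geometric multiplicity of λ is n − rank(A − λI), which equals the number of Jordan blocks for λ):
  λ = 0: algebraic multiplicity = 4, geometric multiplicity = 2

Determining the block sizes for each eigenvalue:
  λ = 0: with am = 4 and gm = 2, the partition is not yet determined (e.g. several partitions of 4 into 2 parts exist). Let N = A − (0)·I. Computing rank(N^1) = 2, rank(N^2) = 1, rank(N^3) = 0; the number of blocks of size ≥ j is rank(N^{j−1}) − rank(N^j), giving [2, 1, 1]. So we have 1 block(s) of size 3, 1 block(s) of size 1 → block sizes [3, 1]

Assembling the blocks gives a Jordan form
J =
  [0, 1, 0, 0]
  [0, 0, 1, 0]
  [0, 0, 0, 0]
  [0, 0, 0, 0]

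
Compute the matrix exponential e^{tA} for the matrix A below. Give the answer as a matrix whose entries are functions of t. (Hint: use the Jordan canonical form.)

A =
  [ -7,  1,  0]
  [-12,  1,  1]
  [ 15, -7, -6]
e^{tA} =
  [-3*t^2*exp(-4*t)/2 - 3*t*exp(-4*t) + exp(-4*t), t^2*exp(-4*t) + t*exp(-4*t), t^2*exp(-4*t)/2]
  [-9*t^2*exp(-4*t)/2 - 12*t*exp(-4*t), 3*t^2*exp(-4*t) + 5*t*exp(-4*t) + exp(-4*t), 3*t^2*exp(-4*t)/2 + t*exp(-4*t)]
  [9*t^2*exp(-4*t)/2 + 15*t*exp(-4*t), -3*t^2*exp(-4*t) - 7*t*exp(-4*t), -3*t^2*exp(-4*t)/2 - 2*t*exp(-4*t) + exp(-4*t)]

Strategy: write A = P · J · P⁻¹ where J is a Jordan canonical form, so e^{tA} = P · e^{tJ} · P⁻¹, and e^{tJ} can be computed block-by-block.

A has Jordan form
J =
  [-4,  1,  0]
  [ 0, -4,  1]
  [ 0,  0, -4]
(up to reordering of blocks).

Per-block formulas:
  For a 3×3 Jordan block J_3(-4): exp(t · J_3(-4)) = e^(-4t)·(I + t·N + (t^2/2)·N^2), where N is the 3×3 nilpotent shift.

After assembling e^{tJ} and conjugating by P, we get:

e^{tA} =
  [-3*t^2*exp(-4*t)/2 - 3*t*exp(-4*t) + exp(-4*t), t^2*exp(-4*t) + t*exp(-4*t), t^2*exp(-4*t)/2]
  [-9*t^2*exp(-4*t)/2 - 12*t*exp(-4*t), 3*t^2*exp(-4*t) + 5*t*exp(-4*t) + exp(-4*t), 3*t^2*exp(-4*t)/2 + t*exp(-4*t)]
  [9*t^2*exp(-4*t)/2 + 15*t*exp(-4*t), -3*t^2*exp(-4*t) - 7*t*exp(-4*t), -3*t^2*exp(-4*t)/2 - 2*t*exp(-4*t) + exp(-4*t)]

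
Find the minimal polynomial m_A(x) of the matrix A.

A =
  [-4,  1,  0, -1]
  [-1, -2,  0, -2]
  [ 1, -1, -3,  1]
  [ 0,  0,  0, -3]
x^3 + 9*x^2 + 27*x + 27

The characteristic polynomial is χ_A(x) = (x + 3)^4, so the eigenvalues are known. The minimal polynomial is
  m_A(x) = Π_λ (x − λ)^{k_λ}
where k_λ is the size of the *largest* Jordan block for λ (equivalently, the smallest k with (A − λI)^k v = 0 for every generalised eigenvector v of λ).

  λ = -3: largest Jordan block has size 3, contributing (x + 3)^3

So m_A(x) = (x + 3)^3 = x^3 + 9*x^2 + 27*x + 27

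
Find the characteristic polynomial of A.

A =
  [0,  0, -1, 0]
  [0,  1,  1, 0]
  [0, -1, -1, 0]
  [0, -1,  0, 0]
x^4

Expanding det(x·I − A) (e.g. by cofactor expansion or by noting that A is similar to its Jordan form J, which has the same characteristic polynomial as A) gives
  χ_A(x) = x^4
which factors as x^4. The eigenvalues (with algebraic multiplicities) are λ = 0 with multiplicity 4.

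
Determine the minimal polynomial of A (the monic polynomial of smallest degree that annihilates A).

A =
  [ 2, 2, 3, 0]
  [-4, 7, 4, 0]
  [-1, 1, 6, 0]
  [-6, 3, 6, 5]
x^3 - 15*x^2 + 75*x - 125

The characteristic polynomial is χ_A(x) = (x - 5)^4, so the eigenvalues are known. The minimal polynomial is
  m_A(x) = Π_λ (x − λ)^{k_λ}
where k_λ is the size of the *largest* Jordan block for λ (equivalently, the smallest k with (A − λI)^k v = 0 for every generalised eigenvector v of λ).

  λ = 5: largest Jordan block has size 3, contributing (x − 5)^3

So m_A(x) = (x - 5)^3 = x^3 - 15*x^2 + 75*x - 125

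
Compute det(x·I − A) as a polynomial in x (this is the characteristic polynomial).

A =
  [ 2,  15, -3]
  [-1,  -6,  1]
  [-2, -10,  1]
x^3 + 3*x^2 + 3*x + 1

Expanding det(x·I − A) (e.g. by cofactor expansion or by noting that A is similar to its Jordan form J, which has the same characteristic polynomial as A) gives
  χ_A(x) = x^3 + 3*x^2 + 3*x + 1
which factors as (x + 1)^3. The eigenvalues (with algebraic multiplicities) are λ = -1 with multiplicity 3.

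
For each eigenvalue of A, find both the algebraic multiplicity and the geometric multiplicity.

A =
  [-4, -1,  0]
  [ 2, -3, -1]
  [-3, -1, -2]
λ = -3: alg = 3, geom = 1

Step 1 — factor the characteristic polynomial to read off the algebraic multiplicities:
  χ_A(x) = (x + 3)^3

Step 2 — compute geometric multiplicities via the rank-nullity identity g(λ) = n − rank(A − λI):
  rank(A − (-3)·I) = 2, so dim ker(A − (-3)·I) = n − 2 = 1

Summary:
  λ = -3: algebraic multiplicity = 3, geometric multiplicity = 1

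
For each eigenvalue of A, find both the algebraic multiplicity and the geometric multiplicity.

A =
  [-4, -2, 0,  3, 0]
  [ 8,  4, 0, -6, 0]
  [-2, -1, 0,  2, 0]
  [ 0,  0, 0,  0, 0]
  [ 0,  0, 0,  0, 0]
λ = 0: alg = 5, geom = 3

Step 1 — factor the characteristic polynomial to read off the algebraic multiplicities:
  χ_A(x) = x^5

Step 2 — compute geometric multiplicities via the rank-nullity identity g(λ) = n − rank(A − λI):
  rank(A − (0)·I) = 2, so dim ker(A − (0)·I) = n − 2 = 3

Summary:
  λ = 0: algebraic multiplicity = 5, geometric multiplicity = 3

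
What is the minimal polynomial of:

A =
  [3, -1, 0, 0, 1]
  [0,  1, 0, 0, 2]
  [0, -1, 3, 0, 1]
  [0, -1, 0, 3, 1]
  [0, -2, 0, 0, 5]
x^2 - 6*x + 9

The characteristic polynomial is χ_A(x) = (x - 3)^5, so the eigenvalues are known. The minimal polynomial is
  m_A(x) = Π_λ (x − λ)^{k_λ}
where k_λ is the size of the *largest* Jordan block for λ (equivalently, the smallest k with (A − λI)^k v = 0 for every generalised eigenvector v of λ).

  λ = 3: largest Jordan block has size 2, contributing (x − 3)^2

So m_A(x) = (x - 3)^2 = x^2 - 6*x + 9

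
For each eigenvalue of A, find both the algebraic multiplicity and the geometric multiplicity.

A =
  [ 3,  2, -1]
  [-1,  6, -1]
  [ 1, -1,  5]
λ = 4: alg = 1, geom = 1; λ = 5: alg = 2, geom = 1

Step 1 — factor the characteristic polynomial to read off the algebraic multiplicities:
  χ_A(x) = (x - 5)^2*(x - 4)

Step 2 — compute geometric multiplicities via the rank-nullity identity g(λ) = n − rank(A − λI):
  rank(A − (4)·I) = 2, so dim ker(A − (4)·I) = n − 2 = 1
  rank(A − (5)·I) = 2, so dim ker(A − (5)·I) = n − 2 = 1

Summary:
  λ = 4: algebraic multiplicity = 1, geometric multiplicity = 1
  λ = 5: algebraic multiplicity = 2, geometric multiplicity = 1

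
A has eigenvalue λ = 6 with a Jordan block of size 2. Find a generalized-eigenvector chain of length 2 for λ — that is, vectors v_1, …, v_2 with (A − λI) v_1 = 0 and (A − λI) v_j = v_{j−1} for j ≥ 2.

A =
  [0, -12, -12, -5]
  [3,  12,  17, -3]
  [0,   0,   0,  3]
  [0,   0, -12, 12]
A Jordan chain for λ = 6 of length 2:
v_1 = (-6, 3, 0, 0)ᵀ
v_2 = (1, 0, 0, 0)ᵀ

Let N = A − (6)·I. We want v_2 with N^2 v_2 = 0 but N^1 v_2 ≠ 0; then v_{j-1} := N · v_j for j = 2, …, 2.

Pick v_2 = (1, 0, 0, 0)ᵀ.
Then v_1 = N · v_2 = (-6, 3, 0, 0)ᵀ.

Sanity check: (A − (6)·I) v_1 = (0, 0, 0, 0)ᵀ = 0. ✓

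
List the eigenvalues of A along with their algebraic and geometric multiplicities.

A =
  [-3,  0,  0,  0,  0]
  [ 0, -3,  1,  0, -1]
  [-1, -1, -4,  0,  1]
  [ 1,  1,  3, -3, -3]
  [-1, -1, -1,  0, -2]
λ = -3: alg = 5, geom = 3

Step 1 — factor the characteristic polynomial to read off the algebraic multiplicities:
  χ_A(x) = (x + 3)^5

Step 2 — compute geometric multiplicities via the rank-nullity identity g(λ) = n − rank(A − λI):
  rank(A − (-3)·I) = 2, so dim ker(A − (-3)·I) = n − 2 = 3

Summary:
  λ = -3: algebraic multiplicity = 5, geometric multiplicity = 3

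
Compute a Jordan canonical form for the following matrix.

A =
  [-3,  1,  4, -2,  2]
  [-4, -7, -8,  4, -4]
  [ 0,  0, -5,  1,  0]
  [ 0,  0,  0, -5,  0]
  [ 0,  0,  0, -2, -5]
J_2(-5) ⊕ J_2(-5) ⊕ J_1(-5)

The characteristic polynomial is
  det(x·I − A) = x^5 + 25*x^4 + 250*x^3 + 1250*x^2 + 3125*x + 3125 = (x + 5)^5

Eigenvalues and multiplicities (the geometric multiplicity of λ is n − rank(A − λI), which equals the number of Jordan blocks for λ):
  λ = -5: algebraic multiplicity = 5, geometric multiplicity = 3

Determining the block sizes for each eigenvalue:
  λ = -5: with am = 5 and gm = 3, the partition is not yet determined (e.g. several partitions of 5 into 3 parts exist). Let N = A − (-5)·I. Computing rank(N^1) = 2, rank(N^2) = 0; the number of blocks of size ≥ j is rank(N^{j−1}) − rank(N^j), giving [3, 2]. So we have 2 block(s) of size 2, 1 block(s) of size 1 → block sizes [2, 2, 1]

Assembling the blocks gives a Jordan form
J =
  [-5,  1,  0,  0,  0]
  [ 0, -5,  0,  0,  0]
  [ 0,  0, -5,  1,  0]
  [ 0,  0,  0, -5,  0]
  [ 0,  0,  0,  0, -5]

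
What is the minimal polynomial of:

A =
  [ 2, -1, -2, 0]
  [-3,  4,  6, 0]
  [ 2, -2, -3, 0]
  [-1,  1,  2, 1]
x^2 - 2*x + 1

The characteristic polynomial is χ_A(x) = (x - 1)^4, so the eigenvalues are known. The minimal polynomial is
  m_A(x) = Π_λ (x − λ)^{k_λ}
where k_λ is the size of the *largest* Jordan block for λ (equivalently, the smallest k with (A − λI)^k v = 0 for every generalised eigenvector v of λ).

  λ = 1: largest Jordan block has size 2, contributing (x − 1)^2

So m_A(x) = (x - 1)^2 = x^2 - 2*x + 1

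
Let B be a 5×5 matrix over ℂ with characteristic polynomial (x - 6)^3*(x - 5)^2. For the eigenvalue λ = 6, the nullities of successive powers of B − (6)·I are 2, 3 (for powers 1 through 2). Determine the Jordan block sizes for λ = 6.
Block sizes for λ = 6: [2, 1]

From the dimensions of kernels of powers, the number of Jordan blocks of size at least j is d_j − d_{j−1} where d_j = dim ker(N^j) (with d_0 = 0). Computing the differences gives [2, 1].
The number of blocks of size exactly k is (#blocks of size ≥ k) − (#blocks of size ≥ k + 1), so the partition is: 1 block(s) of size 1, 1 block(s) of size 2.
In nonincreasing order the block sizes are [2, 1].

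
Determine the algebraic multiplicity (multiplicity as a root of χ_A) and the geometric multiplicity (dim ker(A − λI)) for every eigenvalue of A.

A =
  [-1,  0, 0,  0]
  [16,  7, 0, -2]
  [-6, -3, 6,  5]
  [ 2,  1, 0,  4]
λ = -1: alg = 1, geom = 1; λ = 5: alg = 1, geom = 1; λ = 6: alg = 2, geom = 1

Step 1 — factor the characteristic polynomial to read off the algebraic multiplicities:
  χ_A(x) = (x - 6)^2*(x - 5)*(x + 1)

Step 2 — compute geometric multiplicities via the rank-nullity identity g(λ) = n − rank(A − λI):
  rank(A − (-1)·I) = 3, so dim ker(A − (-1)·I) = n − 3 = 1
  rank(A − (5)·I) = 3, so dim ker(A − (5)·I) = n − 3 = 1
  rank(A − (6)·I) = 3, so dim ker(A − (6)·I) = n − 3 = 1

Summary:
  λ = -1: algebraic multiplicity = 1, geometric multiplicity = 1
  λ = 5: algebraic multiplicity = 1, geometric multiplicity = 1
  λ = 6: algebraic multiplicity = 2, geometric multiplicity = 1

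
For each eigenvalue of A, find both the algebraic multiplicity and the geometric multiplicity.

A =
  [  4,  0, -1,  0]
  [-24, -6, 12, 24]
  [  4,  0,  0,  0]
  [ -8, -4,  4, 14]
λ = 2: alg = 3, geom = 2; λ = 6: alg = 1, geom = 1

Step 1 — factor the characteristic polynomial to read off the algebraic multiplicities:
  χ_A(x) = (x - 6)*(x - 2)^3

Step 2 — compute geometric multiplicities via the rank-nullity identity g(λ) = n − rank(A − λI):
  rank(A − (2)·I) = 2, so dim ker(A − (2)·I) = n − 2 = 2
  rank(A − (6)·I) = 3, so dim ker(A − (6)·I) = n − 3 = 1

Summary:
  λ = 2: algebraic multiplicity = 3, geometric multiplicity = 2
  λ = 6: algebraic multiplicity = 1, geometric multiplicity = 1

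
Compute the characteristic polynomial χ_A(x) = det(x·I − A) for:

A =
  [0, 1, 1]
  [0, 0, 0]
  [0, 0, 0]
x^3

Expanding det(x·I − A) (e.g. by cofactor expansion or by noting that A is similar to its Jordan form J, which has the same characteristic polynomial as A) gives
  χ_A(x) = x^3
which factors as x^3. The eigenvalues (with algebraic multiplicities) are λ = 0 with multiplicity 3.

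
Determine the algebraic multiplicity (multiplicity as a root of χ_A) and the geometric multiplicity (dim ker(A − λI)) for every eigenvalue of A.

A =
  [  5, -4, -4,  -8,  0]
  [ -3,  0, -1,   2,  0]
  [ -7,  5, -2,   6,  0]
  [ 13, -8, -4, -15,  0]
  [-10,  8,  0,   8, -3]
λ = -3: alg = 5, geom = 3

Step 1 — factor the characteristic polynomial to read off the algebraic multiplicities:
  χ_A(x) = (x + 3)^5

Step 2 — compute geometric multiplicities via the rank-nullity identity g(λ) = n − rank(A − λI):
  rank(A − (-3)·I) = 2, so dim ker(A − (-3)·I) = n − 2 = 3

Summary:
  λ = -3: algebraic multiplicity = 5, geometric multiplicity = 3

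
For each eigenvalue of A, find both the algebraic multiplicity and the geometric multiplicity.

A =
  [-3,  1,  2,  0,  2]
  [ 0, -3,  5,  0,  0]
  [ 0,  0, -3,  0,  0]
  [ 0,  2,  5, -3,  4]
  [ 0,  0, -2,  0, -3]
λ = -3: alg = 5, geom = 3

Step 1 — factor the characteristic polynomial to read off the algebraic multiplicities:
  χ_A(x) = (x + 3)^5

Step 2 — compute geometric multiplicities via the rank-nullity identity g(λ) = n − rank(A − λI):
  rank(A − (-3)·I) = 2, so dim ker(A − (-3)·I) = n − 2 = 3

Summary:
  λ = -3: algebraic multiplicity = 5, geometric multiplicity = 3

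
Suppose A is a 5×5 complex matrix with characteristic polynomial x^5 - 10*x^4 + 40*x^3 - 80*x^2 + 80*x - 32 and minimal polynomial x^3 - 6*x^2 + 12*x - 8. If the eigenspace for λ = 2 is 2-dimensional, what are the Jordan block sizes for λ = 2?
Block sizes for λ = 2: [3, 2]

Step 1 — from the characteristic polynomial, algebraic multiplicity of λ = 2 is 5. From dim ker(A − (2)·I) = 2, there are exactly 2 Jordan blocks for λ = 2.
Step 2 — from the minimal polynomial, the factor (x − 2)^3 tells us the largest block for λ = 2 has size 3.
Step 3 — with total size 5, 2 blocks, and largest block 3, the block sizes (in nonincreasing order) are [3, 2].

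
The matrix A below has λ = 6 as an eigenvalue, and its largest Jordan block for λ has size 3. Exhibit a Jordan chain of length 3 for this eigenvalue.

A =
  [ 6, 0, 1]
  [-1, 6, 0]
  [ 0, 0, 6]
A Jordan chain for λ = 6 of length 3:
v_1 = (0, -1, 0)ᵀ
v_2 = (1, 0, 0)ᵀ
v_3 = (0, 0, 1)ᵀ

Let N = A − (6)·I. We want v_3 with N^3 v_3 = 0 but N^2 v_3 ≠ 0; then v_{j-1} := N · v_j for j = 3, …, 2.

Pick v_3 = (0, 0, 1)ᵀ.
Then v_2 = N · v_3 = (1, 0, 0)ᵀ.
Then v_1 = N · v_2 = (0, -1, 0)ᵀ.

Sanity check: (A − (6)·I) v_1 = (0, 0, 0)ᵀ = 0. ✓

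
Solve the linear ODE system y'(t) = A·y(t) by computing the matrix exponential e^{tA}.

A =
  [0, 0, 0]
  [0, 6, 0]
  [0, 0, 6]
e^{tA} =
  [1, 0, 0]
  [0, exp(6*t), 0]
  [0, 0, exp(6*t)]

Strategy: write A = P · J · P⁻¹ where J is a Jordan canonical form, so e^{tA} = P · e^{tJ} · P⁻¹, and e^{tJ} can be computed block-by-block.

A has Jordan form
J =
  [0, 0, 0]
  [0, 6, 0]
  [0, 0, 6]
(up to reordering of blocks).

Per-block formulas:
  For a 1×1 block at λ = 6: exp(t · [6]) = [e^(6t)].
  For a 1×1 block at λ = 0: exp(t · [0]) = [e^(0t)].

After assembling e^{tJ} and conjugating by P, we get:

e^{tA} =
  [1, 0, 0]
  [0, exp(6*t), 0]
  [0, 0, exp(6*t)]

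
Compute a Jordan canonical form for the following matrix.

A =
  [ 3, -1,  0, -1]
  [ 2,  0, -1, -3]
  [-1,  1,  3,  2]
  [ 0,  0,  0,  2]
J_3(2) ⊕ J_1(2)

The characteristic polynomial is
  det(x·I − A) = x^4 - 8*x^3 + 24*x^2 - 32*x + 16 = (x - 2)^4

Eigenvalues and multiplicities (the geometric multiplicity of λ is n − rank(A − λI), which equals the number of Jordan blocks for λ):
  λ = 2: algebraic multiplicity = 4, geometric multiplicity = 2

Determining the block sizes for each eigenvalue:
  λ = 2: with am = 4 and gm = 2, the partition is not yet determined (e.g. several partitions of 4 into 2 parts exist). Let N = A − (2)·I. Computing rank(N^1) = 2, rank(N^2) = 1, rank(N^3) = 0; the number of blocks of size ≥ j is rank(N^{j−1}) − rank(N^j), giving [2, 1, 1]. So we have 1 block(s) of size 3, 1 block(s) of size 1 → block sizes [3, 1]

Assembling the blocks gives a Jordan form
J =
  [2, 1, 0, 0]
  [0, 2, 1, 0]
  [0, 0, 2, 0]
  [0, 0, 0, 2]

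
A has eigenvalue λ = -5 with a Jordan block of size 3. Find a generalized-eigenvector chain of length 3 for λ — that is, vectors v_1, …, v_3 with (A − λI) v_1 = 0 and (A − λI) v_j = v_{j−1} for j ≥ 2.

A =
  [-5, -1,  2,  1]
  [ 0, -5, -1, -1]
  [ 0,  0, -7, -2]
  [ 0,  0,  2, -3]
A Jordan chain for λ = -5 of length 3:
v_1 = (-1, 0, 0, 0)ᵀ
v_2 = (2, -1, -2, 2)ᵀ
v_3 = (0, 0, 1, 0)ᵀ

Let N = A − (-5)·I. We want v_3 with N^3 v_3 = 0 but N^2 v_3 ≠ 0; then v_{j-1} := N · v_j for j = 3, …, 2.

Pick v_3 = (0, 0, 1, 0)ᵀ.
Then v_2 = N · v_3 = (2, -1, -2, 2)ᵀ.
Then v_1 = N · v_2 = (-1, 0, 0, 0)ᵀ.

Sanity check: (A − (-5)·I) v_1 = (0, 0, 0, 0)ᵀ = 0. ✓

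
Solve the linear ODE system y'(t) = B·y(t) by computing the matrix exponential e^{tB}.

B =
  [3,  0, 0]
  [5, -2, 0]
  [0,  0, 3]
e^{tB} =
  [exp(3*t), 0, 0]
  [exp(3*t) - exp(-2*t), exp(-2*t), 0]
  [0, 0, exp(3*t)]

Strategy: write B = P · J · P⁻¹ where J is a Jordan canonical form, so e^{tB} = P · e^{tJ} · P⁻¹, and e^{tJ} can be computed block-by-block.

B has Jordan form
J =
  [-2, 0, 0]
  [ 0, 3, 0]
  [ 0, 0, 3]
(up to reordering of blocks).

Per-block formulas:
  For a 1×1 block at λ = 3: exp(t · [3]) = [e^(3t)].
  For a 1×1 block at λ = -2: exp(t · [-2]) = [e^(-2t)].

After assembling e^{tJ} and conjugating by P, we get:

e^{tB} =
  [exp(3*t), 0, 0]
  [exp(3*t) - exp(-2*t), exp(-2*t), 0]
  [0, 0, exp(3*t)]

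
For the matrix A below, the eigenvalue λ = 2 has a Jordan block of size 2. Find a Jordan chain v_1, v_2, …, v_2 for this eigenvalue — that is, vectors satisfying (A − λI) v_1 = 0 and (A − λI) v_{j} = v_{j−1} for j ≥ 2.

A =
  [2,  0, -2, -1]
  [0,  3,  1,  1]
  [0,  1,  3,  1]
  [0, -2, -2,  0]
A Jordan chain for λ = 2 of length 2:
v_1 = (0, 1, 1, -2)ᵀ
v_2 = (0, 1, 0, 0)ᵀ

Let N = A − (2)·I. We want v_2 with N^2 v_2 = 0 but N^1 v_2 ≠ 0; then v_{j-1} := N · v_j for j = 2, …, 2.

Pick v_2 = (0, 1, 0, 0)ᵀ.
Then v_1 = N · v_2 = (0, 1, 1, -2)ᵀ.

Sanity check: (A − (2)·I) v_1 = (0, 0, 0, 0)ᵀ = 0. ✓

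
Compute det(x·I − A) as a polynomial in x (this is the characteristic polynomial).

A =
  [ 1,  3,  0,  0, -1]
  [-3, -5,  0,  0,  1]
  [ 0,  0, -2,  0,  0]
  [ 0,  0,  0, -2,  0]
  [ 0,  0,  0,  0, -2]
x^5 + 10*x^4 + 40*x^3 + 80*x^2 + 80*x + 32

Expanding det(x·I − A) (e.g. by cofactor expansion or by noting that A is similar to its Jordan form J, which has the same characteristic polynomial as A) gives
  χ_A(x) = x^5 + 10*x^4 + 40*x^3 + 80*x^2 + 80*x + 32
which factors as (x + 2)^5. The eigenvalues (with algebraic multiplicities) are λ = -2 with multiplicity 5.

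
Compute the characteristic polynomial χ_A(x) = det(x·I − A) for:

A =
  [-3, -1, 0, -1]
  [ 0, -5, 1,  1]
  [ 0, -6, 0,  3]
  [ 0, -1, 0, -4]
x^4 + 12*x^3 + 54*x^2 + 108*x + 81

Expanding det(x·I − A) (e.g. by cofactor expansion or by noting that A is similar to its Jordan form J, which has the same characteristic polynomial as A) gives
  χ_A(x) = x^4 + 12*x^3 + 54*x^2 + 108*x + 81
which factors as (x + 3)^4. The eigenvalues (with algebraic multiplicities) are λ = -3 with multiplicity 4.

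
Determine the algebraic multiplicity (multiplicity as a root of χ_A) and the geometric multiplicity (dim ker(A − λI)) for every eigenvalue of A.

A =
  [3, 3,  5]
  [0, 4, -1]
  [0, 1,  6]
λ = 3: alg = 1, geom = 1; λ = 5: alg = 2, geom = 1

Step 1 — factor the characteristic polynomial to read off the algebraic multiplicities:
  χ_A(x) = (x - 5)^2*(x - 3)

Step 2 — compute geometric multiplicities via the rank-nullity identity g(λ) = n − rank(A − λI):
  rank(A − (3)·I) = 2, so dim ker(A − (3)·I) = n − 2 = 1
  rank(A − (5)·I) = 2, so dim ker(A − (5)·I) = n − 2 = 1

Summary:
  λ = 3: algebraic multiplicity = 1, geometric multiplicity = 1
  λ = 5: algebraic multiplicity = 2, geometric multiplicity = 1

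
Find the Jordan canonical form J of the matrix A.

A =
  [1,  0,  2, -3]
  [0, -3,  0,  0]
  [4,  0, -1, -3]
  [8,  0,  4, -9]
J_2(-3) ⊕ J_1(-3) ⊕ J_1(-3)

The characteristic polynomial is
  det(x·I − A) = x^4 + 12*x^3 + 54*x^2 + 108*x + 81 = (x + 3)^4

Eigenvalues and multiplicities (the geometric multiplicity of λ is n − rank(A − λI), which equals the number of Jordan blocks for λ):
  λ = -3: algebraic multiplicity = 4, geometric multiplicity = 3

Determining the block sizes for each eigenvalue:
  λ = -3: 3 blocks summing to 4 forces exactly one block of size 2 and the rest size 1 → block sizes [2, 1, 1]

Assembling the blocks gives a Jordan form
J =
  [-3,  1,  0,  0]
  [ 0, -3,  0,  0]
  [ 0,  0, -3,  0]
  [ 0,  0,  0, -3]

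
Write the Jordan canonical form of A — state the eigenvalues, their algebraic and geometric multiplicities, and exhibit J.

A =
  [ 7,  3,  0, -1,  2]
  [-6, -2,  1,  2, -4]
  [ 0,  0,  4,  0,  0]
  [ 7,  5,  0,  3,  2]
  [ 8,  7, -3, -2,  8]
J_3(4) ⊕ J_2(4)

The characteristic polynomial is
  det(x·I − A) = x^5 - 20*x^4 + 160*x^3 - 640*x^2 + 1280*x - 1024 = (x - 4)^5

Eigenvalues and multiplicities (the geometric multiplicity of λ is n − rank(A − λI), which equals the number of Jordan blocks for λ):
  λ = 4: algebraic multiplicity = 5, geometric multiplicity = 2

Determining the block sizes for each eigenvalue:
  λ = 4: with am = 5 and gm = 2, the partition is not yet determined (e.g. several partitions of 5 into 2 parts exist). Let N = A − (4)·I. Computing rank(N^1) = 3, rank(N^2) = 1, rank(N^3) = 0; the number of blocks of size ≥ j is rank(N^{j−1}) − rank(N^j), giving [2, 2, 1]. So we have 1 block(s) of size 3, 1 block(s) of size 2 → block sizes [3, 2]

Assembling the blocks gives a Jordan form
J =
  [4, 1, 0, 0, 0]
  [0, 4, 1, 0, 0]
  [0, 0, 4, 0, 0]
  [0, 0, 0, 4, 1]
  [0, 0, 0, 0, 4]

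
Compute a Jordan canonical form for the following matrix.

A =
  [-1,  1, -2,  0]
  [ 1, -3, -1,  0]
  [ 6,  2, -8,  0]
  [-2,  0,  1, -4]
J_3(-4) ⊕ J_1(-4)

The characteristic polynomial is
  det(x·I − A) = x^4 + 16*x^3 + 96*x^2 + 256*x + 256 = (x + 4)^4

Eigenvalues and multiplicities (the geometric multiplicity of λ is n − rank(A − λI), which equals the number of Jordan blocks for λ):
  λ = -4: algebraic multiplicity = 4, geometric multiplicity = 2

Determining the block sizes for each eigenvalue:
  λ = -4: with am = 4 and gm = 2, the partition is not yet determined (e.g. several partitions of 4 into 2 parts exist). Let N = A − (-4)·I. Computing rank(N^1) = 2, rank(N^2) = 1, rank(N^3) = 0; the number of blocks of size ≥ j is rank(N^{j−1}) − rank(N^j), giving [2, 1, 1]. So we have 1 block(s) of size 3, 1 block(s) of size 1 → block sizes [3, 1]

Assembling the blocks gives a Jordan form
J =
  [-4,  1,  0,  0]
  [ 0, -4,  1,  0]
  [ 0,  0, -4,  0]
  [ 0,  0,  0, -4]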